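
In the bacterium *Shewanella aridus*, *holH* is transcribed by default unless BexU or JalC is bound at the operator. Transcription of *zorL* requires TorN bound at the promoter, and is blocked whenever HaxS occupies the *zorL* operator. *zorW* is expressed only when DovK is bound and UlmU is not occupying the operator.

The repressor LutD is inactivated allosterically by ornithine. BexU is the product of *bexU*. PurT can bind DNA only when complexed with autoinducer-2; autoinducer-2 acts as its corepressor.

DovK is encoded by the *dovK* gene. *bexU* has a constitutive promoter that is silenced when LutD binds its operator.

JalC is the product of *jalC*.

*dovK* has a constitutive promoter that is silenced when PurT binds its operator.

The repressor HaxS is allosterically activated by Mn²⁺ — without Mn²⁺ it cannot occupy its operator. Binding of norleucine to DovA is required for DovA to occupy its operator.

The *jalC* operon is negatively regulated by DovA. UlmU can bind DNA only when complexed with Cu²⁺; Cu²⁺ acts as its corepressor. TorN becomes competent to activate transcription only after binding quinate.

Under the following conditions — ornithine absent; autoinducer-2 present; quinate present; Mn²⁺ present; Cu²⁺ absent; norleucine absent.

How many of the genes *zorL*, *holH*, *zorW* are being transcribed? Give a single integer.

0

Mn²⁺ is present, so HaxS is active.
Quinate is present, so TorN is active.
With repressor HaxS bound, *zorL* is not transcribed.
→ *zorL* is OFF.
Ornithine is absent, so LutD is active.
With repressor LutD bound, *bexU* is not transcribed.
So BexU is not produced.
Norleucine is absent, so DovA is inactive.
With no repressor bound, *jalC* is transcribed.
So JalC is produced and active.
With repressor JalC bound, *holH* is not transcribed.
→ *holH* is OFF.
Cu²⁺ is absent, so UlmU is inactive.
Autoinducer-2 is present, so PurT is active.
With repressor PurT bound, *dovK* is not transcribed.
So DovK is not produced.
Required activator DovK is absent, so *zorW* is not transcribed.
→ *zorW* is OFF.
0 of the 3 genes are transcribed.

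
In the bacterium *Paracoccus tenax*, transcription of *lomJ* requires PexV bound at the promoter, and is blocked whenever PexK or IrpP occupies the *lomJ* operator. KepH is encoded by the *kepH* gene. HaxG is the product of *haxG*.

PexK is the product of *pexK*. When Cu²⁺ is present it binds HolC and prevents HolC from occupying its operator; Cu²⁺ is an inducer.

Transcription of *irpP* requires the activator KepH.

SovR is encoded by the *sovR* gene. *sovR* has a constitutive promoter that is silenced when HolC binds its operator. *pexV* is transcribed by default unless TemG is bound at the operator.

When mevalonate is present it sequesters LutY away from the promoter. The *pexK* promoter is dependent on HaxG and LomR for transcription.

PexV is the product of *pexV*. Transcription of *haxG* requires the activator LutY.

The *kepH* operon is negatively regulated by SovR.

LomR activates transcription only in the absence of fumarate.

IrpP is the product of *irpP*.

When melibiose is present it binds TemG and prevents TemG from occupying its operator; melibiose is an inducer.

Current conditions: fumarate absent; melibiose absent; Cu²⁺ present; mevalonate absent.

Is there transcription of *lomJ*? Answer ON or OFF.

OFF

Mevalonate is absent, so LutY is active.
No repressor is bound and LutY is active, so *haxG* is transcribed.
So HaxG is produced and active.
Fumarate is absent, so LomR is active.
No repressor is bound and HaxG and LomR are active, so *pexK* is transcribed.
So PexK is produced and active.
Cu²⁺ is present, so HolC is inactive.
With no repressor bound, *sovR* is transcribed.
So SovR is produced and active.
With repressor SovR bound, *kepH* is not transcribed.
So KepH is not produced.
Required activator KepH is absent, so *irpP* is not transcribed.
So IrpP is not produced.
Melibiose is absent, so TemG is active.
With repressor TemG bound, *pexV* is not transcribed.
So PexV is not produced.
With repressor PexK bound, *lomJ* is not transcribed.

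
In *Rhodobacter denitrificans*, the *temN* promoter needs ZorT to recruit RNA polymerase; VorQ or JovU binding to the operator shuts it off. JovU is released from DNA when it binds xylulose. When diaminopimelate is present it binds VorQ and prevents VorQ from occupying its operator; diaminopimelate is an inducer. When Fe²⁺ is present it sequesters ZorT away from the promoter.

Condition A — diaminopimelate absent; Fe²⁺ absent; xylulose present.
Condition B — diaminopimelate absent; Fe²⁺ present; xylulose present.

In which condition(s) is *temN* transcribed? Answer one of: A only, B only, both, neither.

Condition A:
Diaminopimelate is absent, so VorQ is active.
Fe²⁺ is absent, so ZorT is active.
Xylulose is present, so JovU is inactive.
With repressor VorQ bound, *temN* is not transcribed.
→ *temN* is OFF in A.
Condition B:
Diaminopimelate is absent, so VorQ is active.
Fe²⁺ is present, so ZorT is inactive.
Xylulose is present, so JovU is inactive.
With repressor VorQ bound, *temN* is not transcribed.
→ *temN* is OFF in B.

neither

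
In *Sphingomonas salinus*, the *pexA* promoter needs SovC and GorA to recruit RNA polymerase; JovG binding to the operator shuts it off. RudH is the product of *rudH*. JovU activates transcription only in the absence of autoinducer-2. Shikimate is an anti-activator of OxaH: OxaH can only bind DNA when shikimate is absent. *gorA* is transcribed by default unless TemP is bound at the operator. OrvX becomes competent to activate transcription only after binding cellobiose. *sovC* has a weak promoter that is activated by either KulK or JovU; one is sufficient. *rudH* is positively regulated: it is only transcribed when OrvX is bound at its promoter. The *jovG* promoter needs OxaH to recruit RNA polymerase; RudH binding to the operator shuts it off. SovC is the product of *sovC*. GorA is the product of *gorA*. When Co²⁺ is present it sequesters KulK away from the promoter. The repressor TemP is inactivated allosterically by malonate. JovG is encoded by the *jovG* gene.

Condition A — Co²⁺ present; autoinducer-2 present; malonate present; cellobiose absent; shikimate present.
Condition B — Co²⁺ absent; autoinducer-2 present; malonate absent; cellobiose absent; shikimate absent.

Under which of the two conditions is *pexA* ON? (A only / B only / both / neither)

neither

Condition A:
Co²⁺ is present, so KulK is inactive.
Autoinducer-2 is present, so JovU is inactive.
No activator is available at the *sovC* promoter, so *sovC* is not transcribed.
So SovC is not produced.
Malonate is present, so TemP is inactive.
With no repressor bound, *gorA* is transcribed.
So GorA is produced and active.
Cellobiose is absent, so OrvX is inactive.
Required activator OrvX is absent, so *rudH* is not transcribed.
So RudH is not produced.
Shikimate is present, so OxaH is inactive.
Required activator OxaH is absent, so *jovG* is not transcribed.
So JovG is not produced.
Required activator SovC is absent, so *pexA* is not transcribed.
→ *pexA* is OFF in A.
Condition B:
Co²⁺ is absent, so KulK is active.
Autoinducer-2 is present, so JovU is inactive.
Activator KulK is present, so *sovC* is transcribed.
So SovC is produced and active.
Malonate is absent, so TemP is active.
With repressor TemP bound, *gorA* is not transcribed.
So GorA is not produced.
Cellobiose is absent, so OrvX is inactive.
Required activator OrvX is absent, so *rudH* is not transcribed.
So RudH is not produced.
Shikimate is absent, so OxaH is active.
No repressor is bound and OxaH is active, so *jovG* is transcribed.
So JovG is produced and active.
With repressor JovG bound, *pexA* is not transcribed.
→ *pexA* is OFF in B.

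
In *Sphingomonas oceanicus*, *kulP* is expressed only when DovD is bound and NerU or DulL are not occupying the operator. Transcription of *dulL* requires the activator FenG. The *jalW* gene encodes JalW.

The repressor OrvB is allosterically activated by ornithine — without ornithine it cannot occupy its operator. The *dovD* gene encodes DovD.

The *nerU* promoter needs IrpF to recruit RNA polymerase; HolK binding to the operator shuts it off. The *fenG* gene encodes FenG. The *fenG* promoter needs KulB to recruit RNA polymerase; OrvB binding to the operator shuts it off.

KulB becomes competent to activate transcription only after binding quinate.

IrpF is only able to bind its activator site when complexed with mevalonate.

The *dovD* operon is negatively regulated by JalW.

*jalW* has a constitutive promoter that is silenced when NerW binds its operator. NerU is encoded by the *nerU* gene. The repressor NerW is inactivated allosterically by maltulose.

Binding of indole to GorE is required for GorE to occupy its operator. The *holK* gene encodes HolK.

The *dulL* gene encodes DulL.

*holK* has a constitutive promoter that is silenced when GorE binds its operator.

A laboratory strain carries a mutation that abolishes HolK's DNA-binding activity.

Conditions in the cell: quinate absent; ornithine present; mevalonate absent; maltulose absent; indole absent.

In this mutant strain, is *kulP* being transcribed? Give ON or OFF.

Maltulose is absent, so NerW is active.
With repressor NerW bound, *jalW* is not transcribed.
So JalW is not produced.
With no repressor bound, *dovD* is transcribed.
So DovD is produced and active.
HolK is non-functional in this strain, so it has no effect.
Mevalonate is absent, so IrpF is inactive.
Required activator IrpF is absent, so *nerU* is not transcribed.
So NerU is not produced.
Quinate is absent, so KulB is inactive.
Ornithine is present, so OrvB is active.
With repressor OrvB bound, *fenG* is not transcribed.
So FenG is not produced.
Required activator FenG is absent, so *dulL* is not transcribed.
So DulL is not produced.
No repressor is bound and DovD is active, so *kulP* is transcribed.

ON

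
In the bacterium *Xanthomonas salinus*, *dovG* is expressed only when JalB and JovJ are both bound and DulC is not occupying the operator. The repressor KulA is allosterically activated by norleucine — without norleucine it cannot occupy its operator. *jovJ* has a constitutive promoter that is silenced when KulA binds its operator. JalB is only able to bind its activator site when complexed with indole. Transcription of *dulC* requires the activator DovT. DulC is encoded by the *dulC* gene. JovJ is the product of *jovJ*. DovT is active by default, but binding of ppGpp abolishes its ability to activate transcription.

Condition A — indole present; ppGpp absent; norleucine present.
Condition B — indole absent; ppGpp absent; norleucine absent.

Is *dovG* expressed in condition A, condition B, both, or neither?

Condition A:
Indole is present, so JalB is active.
ppGpp is absent, so DovT is active.
No repressor is bound and DovT is active, so *dulC* is transcribed.
So DulC is produced and active.
Norleucine is present, so KulA is active.
With repressor KulA bound, *jovJ* is not transcribed.
So JovJ is not produced.
With repressor DulC bound, *dovG* is not transcribed.
→ *dovG* is OFF in A.
Condition B:
Indole is absent, so JalB is inactive.
ppGpp is absent, so DovT is active.
No repressor is bound and DovT is active, so *dulC* is transcribed.
So DulC is produced and active.
Norleucine is absent, so KulA is inactive.
With no repressor bound, *jovJ* is transcribed.
So JovJ is produced and active.
With repressor DulC bound, *dovG* is not transcribed.
→ *dovG* is OFF in B.

neither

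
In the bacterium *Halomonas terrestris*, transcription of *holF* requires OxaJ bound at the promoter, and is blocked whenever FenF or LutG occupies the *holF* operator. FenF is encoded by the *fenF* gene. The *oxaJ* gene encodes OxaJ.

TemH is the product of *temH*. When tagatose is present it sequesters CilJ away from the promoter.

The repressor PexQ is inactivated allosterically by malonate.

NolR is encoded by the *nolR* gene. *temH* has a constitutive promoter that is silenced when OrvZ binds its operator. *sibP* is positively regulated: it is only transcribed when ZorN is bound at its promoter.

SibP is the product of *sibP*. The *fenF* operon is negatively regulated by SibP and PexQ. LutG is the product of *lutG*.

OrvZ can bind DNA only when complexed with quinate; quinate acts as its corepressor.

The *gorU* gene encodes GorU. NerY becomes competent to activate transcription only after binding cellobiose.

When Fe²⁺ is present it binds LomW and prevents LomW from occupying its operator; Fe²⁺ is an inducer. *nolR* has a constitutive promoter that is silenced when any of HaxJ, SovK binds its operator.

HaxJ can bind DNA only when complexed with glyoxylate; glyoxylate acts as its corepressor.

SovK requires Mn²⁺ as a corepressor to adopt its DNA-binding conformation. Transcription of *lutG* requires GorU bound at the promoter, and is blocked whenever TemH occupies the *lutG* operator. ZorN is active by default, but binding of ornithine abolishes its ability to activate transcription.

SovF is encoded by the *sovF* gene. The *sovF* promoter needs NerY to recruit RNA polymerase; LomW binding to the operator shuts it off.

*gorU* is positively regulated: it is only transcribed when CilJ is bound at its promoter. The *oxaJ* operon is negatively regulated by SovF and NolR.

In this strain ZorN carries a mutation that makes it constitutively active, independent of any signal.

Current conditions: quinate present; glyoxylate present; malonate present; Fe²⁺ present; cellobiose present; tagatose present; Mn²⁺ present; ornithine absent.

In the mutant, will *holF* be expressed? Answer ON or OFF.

ZorN is constitutively active in this strain.
No repressor is bound and ZorN is active, so *sibP* is transcribed.
So SibP is produced and active.
Malonate is present, so PexQ is inactive.
With repressor SibP bound, *fenF* is not transcribed.
So FenF is not produced.
Fe²⁺ is present, so LomW is inactive.
Cellobiose is present, so NerY is active.
No repressor is bound and NerY is active, so *sovF* is transcribed.
So SovF is produced and active.
Glyoxylate is present, so HaxJ is active.
Mn²⁺ is present, so SovK is active.
With repressor HaxJ bound, *nolR* is not transcribed.
So NolR is not produced.
With repressor SovF bound, *oxaJ* is not transcribed.
So OxaJ is not produced.
Tagatose is present, so CilJ is inactive.
Required activator CilJ is absent, so *gorU* is not transcribed.
So GorU is not produced.
Quinate is present, so OrvZ is active.
With repressor OrvZ bound, *temH* is not transcribed.
So TemH is not produced.
Required activator GorU is absent, so *lutG* is not transcribed.
So LutG is not produced.
Required activator OxaJ is absent, so *holF* is not transcribed.

OFF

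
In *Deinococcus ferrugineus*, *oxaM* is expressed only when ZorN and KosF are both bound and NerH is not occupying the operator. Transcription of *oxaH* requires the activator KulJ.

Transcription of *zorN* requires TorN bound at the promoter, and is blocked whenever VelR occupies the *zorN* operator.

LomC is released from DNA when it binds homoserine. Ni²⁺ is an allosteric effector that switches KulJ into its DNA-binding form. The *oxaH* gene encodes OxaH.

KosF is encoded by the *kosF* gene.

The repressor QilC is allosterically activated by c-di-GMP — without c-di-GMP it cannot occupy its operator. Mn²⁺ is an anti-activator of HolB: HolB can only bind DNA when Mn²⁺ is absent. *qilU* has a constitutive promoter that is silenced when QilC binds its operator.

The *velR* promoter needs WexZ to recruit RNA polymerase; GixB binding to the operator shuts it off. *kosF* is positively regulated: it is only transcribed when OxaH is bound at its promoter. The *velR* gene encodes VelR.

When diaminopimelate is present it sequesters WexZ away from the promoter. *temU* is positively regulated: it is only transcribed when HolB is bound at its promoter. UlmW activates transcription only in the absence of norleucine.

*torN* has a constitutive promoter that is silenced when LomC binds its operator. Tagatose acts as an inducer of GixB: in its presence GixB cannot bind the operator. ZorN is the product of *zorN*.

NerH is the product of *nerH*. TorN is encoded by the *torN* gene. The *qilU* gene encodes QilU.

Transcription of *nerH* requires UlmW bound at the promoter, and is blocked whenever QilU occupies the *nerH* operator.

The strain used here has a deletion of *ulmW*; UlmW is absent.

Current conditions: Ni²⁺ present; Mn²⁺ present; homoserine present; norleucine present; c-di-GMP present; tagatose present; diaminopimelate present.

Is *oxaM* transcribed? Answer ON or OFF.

ON

Homoserine is present, so LomC is inactive.
With no repressor bound, *torN* is transcribed.
So TorN is produced and active.
Diaminopimelate is present, so WexZ is inactive.
Tagatose is present, so GixB is inactive.
Required activator WexZ is absent, so *velR* is not transcribed.
So VelR is not produced.
No repressor is bound and TorN is active, so *zorN* is transcribed.
So ZorN is produced and active.
c-di-GMP is present, so QilC is active.
With repressor QilC bound, *qilU* is not transcribed.
So QilU is not produced.
UlmW is non-functional in this strain, so it has no effect.
Required activator UlmW is absent, so *nerH* is not transcribed.
So NerH is not produced.
Ni²⁺ is present, so KulJ is active.
No repressor is bound and KulJ is active, so *oxaH* is transcribed.
So OxaH is produced and active.
No repressor is bound and OxaH is active, so *kosF* is transcribed.
So KosF is produced and active.
No repressor is bound and ZorN and KosF are active, so *oxaM* is transcribed.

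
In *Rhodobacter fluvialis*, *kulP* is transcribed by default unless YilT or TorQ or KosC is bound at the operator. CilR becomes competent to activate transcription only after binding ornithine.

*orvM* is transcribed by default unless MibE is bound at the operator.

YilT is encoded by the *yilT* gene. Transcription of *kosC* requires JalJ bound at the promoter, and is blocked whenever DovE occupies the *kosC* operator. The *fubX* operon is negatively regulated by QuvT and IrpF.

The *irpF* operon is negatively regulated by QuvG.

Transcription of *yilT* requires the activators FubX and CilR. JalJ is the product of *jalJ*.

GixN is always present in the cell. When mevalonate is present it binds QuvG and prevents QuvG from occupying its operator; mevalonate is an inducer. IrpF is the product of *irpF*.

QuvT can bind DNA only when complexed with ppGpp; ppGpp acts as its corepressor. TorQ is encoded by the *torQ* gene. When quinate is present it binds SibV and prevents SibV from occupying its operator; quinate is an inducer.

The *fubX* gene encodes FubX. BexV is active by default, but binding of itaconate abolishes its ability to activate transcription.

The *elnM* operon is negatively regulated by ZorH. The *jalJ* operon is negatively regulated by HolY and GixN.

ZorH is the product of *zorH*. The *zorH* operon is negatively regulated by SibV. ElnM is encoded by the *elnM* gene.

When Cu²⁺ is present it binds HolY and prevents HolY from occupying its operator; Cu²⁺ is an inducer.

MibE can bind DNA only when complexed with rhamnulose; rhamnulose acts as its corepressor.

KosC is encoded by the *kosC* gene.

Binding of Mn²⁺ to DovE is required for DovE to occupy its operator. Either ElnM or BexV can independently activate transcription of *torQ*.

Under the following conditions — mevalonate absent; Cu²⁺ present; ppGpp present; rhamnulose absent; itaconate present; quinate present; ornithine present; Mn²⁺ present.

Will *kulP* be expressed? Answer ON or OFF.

ON

ppGpp is present, so QuvT is active.
Mevalonate is absent, so QuvG is active.
With repressor QuvG bound, *irpF* is not transcribed.
So IrpF is not produced.
With repressor QuvT bound, *fubX* is not transcribed.
So FubX is not produced.
Ornithine is present, so CilR is active.
Required activator FubX is absent, so *yilT* is not transcribed.
So YilT is not produced.
Quinate is present, so SibV is inactive.
With no repressor bound, *zorH* is transcribed.
So ZorH is produced and active.
With repressor ZorH bound, *elnM* is not transcribed.
So ElnM is not produced.
Itaconate is present, so BexV is inactive.
No activator is available at the *torQ* promoter, so *torQ* is not transcribed.
So TorQ is not produced.
Cu²⁺ is present, so HolY is inactive.
GixN is produced constitutively and is active.
With repressor GixN bound, *jalJ* is not transcribed.
So JalJ is not produced.
Mn²⁺ is present, so DovE is active.
With repressor DovE bound, *kosC* is not transcribed.
So KosC is not produced.
With no repressor bound, *kulP* is transcribed.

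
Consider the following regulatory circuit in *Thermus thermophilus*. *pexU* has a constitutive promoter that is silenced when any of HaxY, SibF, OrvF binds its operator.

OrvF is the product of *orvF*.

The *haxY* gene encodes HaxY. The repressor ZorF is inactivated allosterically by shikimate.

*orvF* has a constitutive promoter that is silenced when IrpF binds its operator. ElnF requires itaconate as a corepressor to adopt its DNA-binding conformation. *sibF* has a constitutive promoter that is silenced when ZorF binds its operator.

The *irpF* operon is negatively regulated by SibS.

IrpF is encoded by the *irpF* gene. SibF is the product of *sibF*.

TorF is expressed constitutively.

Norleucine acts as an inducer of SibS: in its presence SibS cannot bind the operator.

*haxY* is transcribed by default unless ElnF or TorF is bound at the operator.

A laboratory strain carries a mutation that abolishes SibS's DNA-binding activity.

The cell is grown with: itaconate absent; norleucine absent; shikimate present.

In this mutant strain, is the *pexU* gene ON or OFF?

Itaconate is absent, so ElnF is inactive.
TorF is produced constitutively and is active.
With repressor TorF bound, *haxY* is not transcribed.
So HaxY is not produced.
Shikimate is present, so ZorF is inactive.
With no repressor bound, *sibF* is transcribed.
So SibF is produced and active.
SibS is non-functional in this strain, so it has no effect.
With no repressor bound, *irpF* is transcribed.
So IrpF is produced and active.
With repressor IrpF bound, *orvF* is not transcribed.
So OrvF is not produced.
With repressor SibF bound, *pexU* is not transcribed.

OFF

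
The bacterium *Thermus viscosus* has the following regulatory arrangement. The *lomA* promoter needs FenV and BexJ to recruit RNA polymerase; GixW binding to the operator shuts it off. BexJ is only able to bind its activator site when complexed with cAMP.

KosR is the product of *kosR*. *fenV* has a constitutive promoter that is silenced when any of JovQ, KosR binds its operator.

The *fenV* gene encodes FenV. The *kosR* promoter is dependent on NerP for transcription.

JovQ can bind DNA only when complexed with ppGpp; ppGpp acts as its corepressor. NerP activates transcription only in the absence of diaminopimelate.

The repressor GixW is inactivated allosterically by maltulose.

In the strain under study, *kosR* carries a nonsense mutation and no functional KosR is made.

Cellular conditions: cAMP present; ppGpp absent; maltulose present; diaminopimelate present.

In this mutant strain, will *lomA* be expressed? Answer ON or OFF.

Maltulose is present, so GixW is inactive.
ppGpp is absent, so JovQ is inactive.
KosR is non-functional in this strain, so it has no effect.
With no repressor bound, *fenV* is transcribed.
So FenV is produced and active.
cAMP is present, so BexJ is active.
No repressor is bound and FenV and BexJ are active, so *lomA* is transcribed.

ON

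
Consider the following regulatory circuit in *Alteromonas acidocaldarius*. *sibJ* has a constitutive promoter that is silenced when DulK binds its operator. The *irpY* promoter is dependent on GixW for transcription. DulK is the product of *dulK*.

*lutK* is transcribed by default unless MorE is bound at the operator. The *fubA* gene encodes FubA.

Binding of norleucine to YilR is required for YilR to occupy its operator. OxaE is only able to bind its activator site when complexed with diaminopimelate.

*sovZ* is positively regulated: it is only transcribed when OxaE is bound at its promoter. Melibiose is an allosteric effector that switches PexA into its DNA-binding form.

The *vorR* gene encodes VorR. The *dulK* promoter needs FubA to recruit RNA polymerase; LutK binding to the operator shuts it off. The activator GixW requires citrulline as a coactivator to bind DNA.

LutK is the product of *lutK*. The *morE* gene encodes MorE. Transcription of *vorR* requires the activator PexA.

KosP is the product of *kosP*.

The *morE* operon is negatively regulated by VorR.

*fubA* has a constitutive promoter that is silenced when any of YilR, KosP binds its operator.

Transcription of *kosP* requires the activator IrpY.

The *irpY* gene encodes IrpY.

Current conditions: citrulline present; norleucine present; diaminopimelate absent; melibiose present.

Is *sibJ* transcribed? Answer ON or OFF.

ON

Melibiose is present, so PexA is active.
No repressor is bound and PexA is active, so *vorR* is transcribed.
So VorR is produced and active.
With repressor VorR bound, *morE* is not transcribed.
So MorE is not produced.
With no repressor bound, *lutK* is transcribed.
So LutK is produced and active.
Norleucine is present, so YilR is active.
Citrulline is present, so GixW is active.
No repressor is bound and GixW is active, so *irpY* is transcribed.
So IrpY is produced and active.
No repressor is bound and IrpY is active, so *kosP* is transcribed.
So KosP is produced and active.
With repressor YilR bound, *fubA* is not transcribed.
So FubA is not produced.
With repressor LutK bound, *dulK* is not transcribed.
So DulK is not produced.
With no repressor bound, *sibJ* is transcribed.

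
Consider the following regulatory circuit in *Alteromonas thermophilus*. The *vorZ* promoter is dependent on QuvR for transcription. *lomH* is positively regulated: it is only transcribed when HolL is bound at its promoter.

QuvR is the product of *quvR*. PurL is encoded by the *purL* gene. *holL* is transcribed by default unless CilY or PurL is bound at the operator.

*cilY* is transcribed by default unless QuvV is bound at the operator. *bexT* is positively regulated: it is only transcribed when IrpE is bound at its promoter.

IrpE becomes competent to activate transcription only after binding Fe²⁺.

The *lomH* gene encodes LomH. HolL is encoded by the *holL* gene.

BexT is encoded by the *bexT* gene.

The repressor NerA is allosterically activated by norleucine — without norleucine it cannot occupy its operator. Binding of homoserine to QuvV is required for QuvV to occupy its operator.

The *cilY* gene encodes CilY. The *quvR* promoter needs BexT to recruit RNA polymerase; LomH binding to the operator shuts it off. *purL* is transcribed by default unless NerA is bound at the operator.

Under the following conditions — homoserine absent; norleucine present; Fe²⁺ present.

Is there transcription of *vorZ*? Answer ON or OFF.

Homoserine is absent, so QuvV is inactive.
With no repressor bound, *cilY* is transcribed.
So CilY is produced and active.
Norleucine is present, so NerA is active.
With repressor NerA bound, *purL* is not transcribed.
So PurL is not produced.
With repressor CilY bound, *holL* is not transcribed.
So HolL is not produced.
Required activator HolL is absent, so *lomH* is not transcribed.
So LomH is not produced.
Fe²⁺ is present, so IrpE is active.
No repressor is bound and IrpE is active, so *bexT* is transcribed.
So BexT is produced and active.
No repressor is bound and BexT is active, so *quvR* is transcribed.
So QuvR is produced and active.
No repressor is bound and QuvR is active, so *vorZ* is transcribed.

ON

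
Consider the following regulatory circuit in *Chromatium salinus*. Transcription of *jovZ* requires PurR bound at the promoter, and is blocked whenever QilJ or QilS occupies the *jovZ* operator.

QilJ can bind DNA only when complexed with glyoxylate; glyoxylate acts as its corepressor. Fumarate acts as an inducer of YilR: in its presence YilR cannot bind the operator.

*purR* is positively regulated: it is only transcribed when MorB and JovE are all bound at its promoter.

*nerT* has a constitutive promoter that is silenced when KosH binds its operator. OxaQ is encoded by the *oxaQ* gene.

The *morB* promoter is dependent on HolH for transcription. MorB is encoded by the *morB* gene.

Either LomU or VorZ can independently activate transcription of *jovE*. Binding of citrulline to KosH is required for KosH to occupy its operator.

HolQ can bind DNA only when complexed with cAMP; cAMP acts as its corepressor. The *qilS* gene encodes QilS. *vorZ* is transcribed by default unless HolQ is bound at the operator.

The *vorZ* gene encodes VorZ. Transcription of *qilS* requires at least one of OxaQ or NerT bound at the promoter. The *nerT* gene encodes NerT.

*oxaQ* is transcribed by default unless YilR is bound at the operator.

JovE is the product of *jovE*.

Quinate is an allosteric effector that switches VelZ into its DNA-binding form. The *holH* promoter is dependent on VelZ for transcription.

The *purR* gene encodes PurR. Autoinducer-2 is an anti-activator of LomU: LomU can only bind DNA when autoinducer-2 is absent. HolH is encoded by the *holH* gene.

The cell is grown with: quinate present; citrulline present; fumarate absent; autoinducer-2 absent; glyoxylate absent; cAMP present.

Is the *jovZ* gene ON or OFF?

Glyoxylate is absent, so QilJ is inactive.
Quinate is present, so VelZ is active.
No repressor is bound and VelZ is active, so *holH* is transcribed.
So HolH is produced and active.
No repressor is bound and HolH is active, so *morB* is transcribed.
So MorB is produced and active.
Autoinducer-2 is absent, so LomU is active.
cAMP is present, so HolQ is active.
With repressor HolQ bound, *vorZ* is not transcribed.
So VorZ is not produced.
Activator LomU is present, so *jovE* is transcribed.
So JovE is produced and active.
No repressor is bound and MorB and JovE are active, so *purR* is transcribed.
So PurR is produced and active.
Fumarate is absent, so YilR is active.
With repressor YilR bound, *oxaQ* is not transcribed.
So OxaQ is not produced.
Citrulline is present, so KosH is active.
With repressor KosH bound, *nerT* is not transcribed.
So NerT is not produced.
No activator is available at the *qilS* promoter, so *qilS* is not transcribed.
So QilS is not produced.
No repressor is bound and PurR is active, so *jovZ* is transcribed.

ON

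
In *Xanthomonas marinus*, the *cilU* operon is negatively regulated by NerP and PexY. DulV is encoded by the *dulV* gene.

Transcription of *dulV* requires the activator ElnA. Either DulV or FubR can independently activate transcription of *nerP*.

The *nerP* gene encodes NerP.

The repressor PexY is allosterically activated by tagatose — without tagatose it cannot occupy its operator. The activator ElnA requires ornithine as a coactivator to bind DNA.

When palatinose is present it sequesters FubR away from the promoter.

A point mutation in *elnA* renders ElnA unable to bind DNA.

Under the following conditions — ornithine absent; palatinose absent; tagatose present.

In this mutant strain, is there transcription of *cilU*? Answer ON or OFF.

OFF

ElnA is non-functional in this strain, so it has no effect.
Required activator ElnA is absent, so *dulV* is not transcribed.
So DulV is not produced.
Palatinose is absent, so FubR is active.
Activator FubR is present, so *nerP* is transcribed.
So NerP is produced and active.
Tagatose is present, so PexY is active.
With repressor NerP bound, *cilU* is not transcribed.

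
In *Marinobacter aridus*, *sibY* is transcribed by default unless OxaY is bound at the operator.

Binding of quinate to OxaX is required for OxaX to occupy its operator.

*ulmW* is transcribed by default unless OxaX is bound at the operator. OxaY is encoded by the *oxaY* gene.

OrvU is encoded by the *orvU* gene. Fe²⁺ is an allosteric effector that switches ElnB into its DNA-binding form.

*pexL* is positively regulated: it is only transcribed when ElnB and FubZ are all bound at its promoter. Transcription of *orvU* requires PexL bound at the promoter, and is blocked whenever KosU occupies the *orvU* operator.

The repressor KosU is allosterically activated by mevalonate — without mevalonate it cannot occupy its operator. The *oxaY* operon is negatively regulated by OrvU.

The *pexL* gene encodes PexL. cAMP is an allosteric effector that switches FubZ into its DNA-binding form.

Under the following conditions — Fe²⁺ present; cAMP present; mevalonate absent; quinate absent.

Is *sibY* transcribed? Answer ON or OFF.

Fe²⁺ is present, so ElnB is active.
cAMP is present, so FubZ is active.
No repressor is bound and ElnB and FubZ are active, so *pexL* is transcribed.
So PexL is produced and active.
Mevalonate is absent, so KosU is inactive.
No repressor is bound and PexL is active, so *orvU* is transcribed.
So OrvU is produced and active.
With repressor OrvU bound, *oxaY* is not transcribed.
So OxaY is not produced.
With no repressor bound, *sibY* is transcribed.

ON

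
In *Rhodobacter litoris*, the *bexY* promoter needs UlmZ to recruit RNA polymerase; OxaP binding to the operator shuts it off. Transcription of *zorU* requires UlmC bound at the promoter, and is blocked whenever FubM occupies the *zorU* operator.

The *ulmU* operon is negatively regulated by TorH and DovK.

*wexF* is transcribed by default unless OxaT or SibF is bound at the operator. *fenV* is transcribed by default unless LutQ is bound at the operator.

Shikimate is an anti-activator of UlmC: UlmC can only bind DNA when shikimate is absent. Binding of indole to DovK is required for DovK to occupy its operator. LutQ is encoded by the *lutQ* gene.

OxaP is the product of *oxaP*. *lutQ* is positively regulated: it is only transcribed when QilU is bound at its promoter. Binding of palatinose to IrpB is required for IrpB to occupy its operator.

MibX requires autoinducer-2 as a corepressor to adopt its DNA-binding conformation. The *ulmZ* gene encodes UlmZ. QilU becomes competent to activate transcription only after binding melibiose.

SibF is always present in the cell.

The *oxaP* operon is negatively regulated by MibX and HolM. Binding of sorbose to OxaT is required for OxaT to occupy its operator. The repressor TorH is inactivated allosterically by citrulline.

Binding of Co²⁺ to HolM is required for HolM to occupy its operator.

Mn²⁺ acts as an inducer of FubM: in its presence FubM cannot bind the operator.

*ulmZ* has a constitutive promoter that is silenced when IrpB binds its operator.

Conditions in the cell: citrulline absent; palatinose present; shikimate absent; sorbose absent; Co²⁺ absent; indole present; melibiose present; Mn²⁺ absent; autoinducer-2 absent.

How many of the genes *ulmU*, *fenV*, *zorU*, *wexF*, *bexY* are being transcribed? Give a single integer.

Citrulline is absent, so TorH is active.
Indole is present, so DovK is active.
With repressor TorH bound, *ulmU* is not transcribed.
→ *ulmU* is OFF.
Melibiose is present, so QilU is active.
No repressor is bound and QilU is active, so *lutQ* is transcribed.
So LutQ is produced and active.
With repressor LutQ bound, *fenV* is not transcribed.
→ *fenV* is OFF.
Shikimate is absent, so UlmC is active.
Mn²⁺ is absent, so FubM is active.
With repressor FubM bound, *zorU* is not transcribed.
→ *zorU* is OFF.
Sorbose is absent, so OxaT is inactive.
SibF is produced constitutively and is active.
With repressor SibF bound, *wexF* is not transcribed.
→ *wexF* is OFF.
Palatinose is present, so IrpB is active.
With repressor IrpB bound, *ulmZ* is not transcribed.
So UlmZ is not produced.
Autoinducer-2 is absent, so MibX is inactive.
Co²⁺ is absent, so HolM is inactive.
With no repressor bound, *oxaP* is transcribed.
So OxaP is produced and active.
With repressor OxaP bound, *bexY* is not transcribed.
→ *bexY* is OFF.
0 of the 5 genes are transcribed.

0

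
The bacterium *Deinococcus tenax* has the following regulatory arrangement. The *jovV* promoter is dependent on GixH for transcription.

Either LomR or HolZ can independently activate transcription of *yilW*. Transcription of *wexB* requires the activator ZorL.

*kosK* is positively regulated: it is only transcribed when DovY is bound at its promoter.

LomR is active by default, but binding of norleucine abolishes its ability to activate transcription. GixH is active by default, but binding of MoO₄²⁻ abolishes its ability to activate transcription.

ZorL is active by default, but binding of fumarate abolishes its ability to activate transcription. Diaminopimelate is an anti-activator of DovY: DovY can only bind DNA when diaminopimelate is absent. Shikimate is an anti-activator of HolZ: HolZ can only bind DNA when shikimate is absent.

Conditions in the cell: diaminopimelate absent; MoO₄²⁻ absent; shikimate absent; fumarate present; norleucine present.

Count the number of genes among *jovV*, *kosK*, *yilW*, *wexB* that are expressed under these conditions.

3

MoO₄²⁻ is absent, so GixH is active.
No repressor is bound and GixH is active, so *jovV* is transcribed.
→ *jovV* is ON.
Diaminopimelate is absent, so DovY is active.
No repressor is bound and DovY is active, so *kosK* is transcribed.
→ *kosK* is ON.
Norleucine is present, so LomR is inactive.
Shikimate is absent, so HolZ is active.
Activator HolZ is present, so *yilW* is transcribed.
→ *yilW* is ON.
Fumarate is present, so ZorL is inactive.
Required activator ZorL is absent, so *wexB* is not transcribed.
→ *wexB* is OFF.
3 of the 4 genes are transcribed.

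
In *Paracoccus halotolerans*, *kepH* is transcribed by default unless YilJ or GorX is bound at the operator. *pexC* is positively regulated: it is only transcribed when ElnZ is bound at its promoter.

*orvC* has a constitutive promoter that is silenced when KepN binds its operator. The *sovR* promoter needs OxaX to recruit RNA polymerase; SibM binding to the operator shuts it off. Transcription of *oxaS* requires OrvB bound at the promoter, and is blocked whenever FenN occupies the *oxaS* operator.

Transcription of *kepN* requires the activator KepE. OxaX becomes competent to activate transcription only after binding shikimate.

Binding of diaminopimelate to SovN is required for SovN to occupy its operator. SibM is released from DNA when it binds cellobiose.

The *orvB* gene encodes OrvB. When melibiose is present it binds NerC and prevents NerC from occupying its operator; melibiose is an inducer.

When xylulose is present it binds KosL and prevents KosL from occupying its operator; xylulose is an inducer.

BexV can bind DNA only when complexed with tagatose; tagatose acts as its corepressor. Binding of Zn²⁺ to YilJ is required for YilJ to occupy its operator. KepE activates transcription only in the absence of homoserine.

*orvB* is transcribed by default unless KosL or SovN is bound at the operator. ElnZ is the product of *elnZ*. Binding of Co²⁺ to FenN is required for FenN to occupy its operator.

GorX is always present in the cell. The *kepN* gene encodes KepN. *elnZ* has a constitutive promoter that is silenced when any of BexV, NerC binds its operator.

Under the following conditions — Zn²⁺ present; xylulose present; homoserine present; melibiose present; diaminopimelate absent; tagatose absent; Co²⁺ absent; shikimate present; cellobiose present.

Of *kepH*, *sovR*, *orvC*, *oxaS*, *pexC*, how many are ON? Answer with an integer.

4

Zn²⁺ is present, so YilJ is active.
GorX is produced constitutively and is active.
With repressor YilJ bound, *kepH* is not transcribed.
→ *kepH* is OFF.
Cellobiose is present, so SibM is inactive.
Shikimate is present, so OxaX is active.
No repressor is bound and OxaX is active, so *sovR* is transcribed.
→ *sovR* is ON.
Homoserine is present, so KepE is inactive.
Required activator KepE is absent, so *kepN* is not transcribed.
So KepN is not produced.
With no repressor bound, *orvC* is transcribed.
→ *orvC* is ON.
Xylulose is present, so KosL is inactive.
Diaminopimelate is absent, so SovN is inactive.
With no repressor bound, *orvB* is transcribed.
So OrvB is produced and active.
Co²⁺ is absent, so FenN is inactive.
No repressor is bound and OrvB is active, so *oxaS* is transcribed.
→ *oxaS* is ON.
Tagatose is absent, so BexV is inactive.
Melibiose is present, so NerC is inactive.
With no repressor bound, *elnZ* is transcribed.
So ElnZ is produced and active.
No repressor is bound and ElnZ is active, so *pexC* is transcribed.
→ *pexC* is ON.
4 of the 5 genes are transcribed.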